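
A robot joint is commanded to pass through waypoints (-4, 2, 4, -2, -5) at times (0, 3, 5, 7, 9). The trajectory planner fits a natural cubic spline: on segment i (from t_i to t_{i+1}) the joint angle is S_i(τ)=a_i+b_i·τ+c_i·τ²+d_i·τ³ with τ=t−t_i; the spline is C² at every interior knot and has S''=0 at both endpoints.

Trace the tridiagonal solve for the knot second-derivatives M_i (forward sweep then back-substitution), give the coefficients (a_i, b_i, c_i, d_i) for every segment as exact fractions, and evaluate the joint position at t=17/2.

Δ: Δ0=2, Δ1=1, Δ2=-3, Δ3=-3/2
row 1: diag=10, rhs=-6; c'=1/5, d'=-3/5
row 2: denom=8−2·1/5=38/5; d'=(-24−2·-3/5)/(38/5)=-3
row 3: denom=8−2·5/19=142/19; d'=(9−2·-3)/(142/19)=285/142
back: M3=285/142
back: M2=-3−5/19·285/142=-501/142
back: M1=-3/5−1/5·-501/142=15/142
M: M0=0, M1=15/142, M2=-501/142, M3=285/142, M4=0
seg 0: a=-4, c=M0/2=0, d=(M1−M0)/(6·3)=5/852, b=Δ0−h0·(2M0+M1)/6=553/284
seg 1: a=2, c=M1/2=15/284, d=(M2−M1)/(6·2)=-43/142, b=Δ1−h1·(2M1+M2)/6=299/142
seg 2: a=4, c=M2/2=-501/284, d=(M3−M2)/(6·2)=131/284, b=Δ2−h2·(2M2+M3)/6=-187/142
seg 3: a=-2, c=M3/2=285/284, d=(M4−M3)/(6·2)=-95/568, b=Δ3−h3·(2M3+M4)/6=-403/142
t_q=17/2 → seg 3, τ=3/2; S=-2+-403/142·τ+285/284·τ²+-95/568·τ³=-20737/4544

  seg 0: a=-4 b=553/284 c=0 d=5/852
  seg 1: a=2 b=299/142 c=15/284 d=-43/142
  seg 2: a=4 b=-187/142 c=-501/284 d=131/284
  seg 3: a=-2 b=-403/142 c=285/284 d=-95/568
S(17/2) = -20737/4544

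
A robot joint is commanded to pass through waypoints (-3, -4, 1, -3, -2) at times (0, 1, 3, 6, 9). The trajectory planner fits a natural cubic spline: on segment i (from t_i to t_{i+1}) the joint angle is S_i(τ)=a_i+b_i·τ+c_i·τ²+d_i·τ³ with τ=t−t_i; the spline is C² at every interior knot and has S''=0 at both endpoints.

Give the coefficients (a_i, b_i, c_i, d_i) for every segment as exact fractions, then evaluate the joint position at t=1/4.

  seg 0: a=-3 b=-739/412 c=0 d=327/412
  seg 1: a=-4 b=121/206 c=981/412 d=-587/824
  seg 2: a=1 b=161/103 c=-195/103 d=860/2781
  seg 3: a=-3 b=-149/103 c=275/309 d=-275/2781
S(1/4) = -90601/26368

Δ: Δ0=-1, Δ1=5/2, Δ2=-4/3, Δ3=1/3
row 1: diag=6, rhs=21; c'=1/3, d'=7/2
row 2: denom=10−2·1/3=28/3; d'=(-23−2·7/2)/(28/3)=-45/14
row 3: denom=12−3·9/28=309/28; d'=(10−3·-45/14)/(309/28)=550/309
back: M3=550/309
back: M2=-45/14−9/28·550/309=-390/103
back: M1=7/2−1/3·-390/103=981/206
M: M0=0, M1=981/206, M2=-390/103, M3=550/309, M4=0
seg 0: a=-3, c=M0/2=0, d=(M1−M0)/(6·1)=327/412, b=Δ0−h0·(2M0+M1)/6=-739/412
seg 1: a=-4, c=M1/2=981/412, d=(M2−M1)/(6·2)=-587/824, b=Δ1−h1·(2M1+M2)/6=121/206
seg 2: a=1, c=M2/2=-195/103, d=(M3−M2)/(6·3)=860/2781, b=Δ2−h2·(2M2+M3)/6=161/103
seg 3: a=-3, c=M3/2=275/309, d=(M4−M3)/(6·3)=-275/2781, b=Δ3−h3·(2M3+M4)/6=-149/103
t_q=1/4 → seg 0, τ=1/4; S=-3+-739/412·τ+0·τ²+327/412·τ³=-90601/26368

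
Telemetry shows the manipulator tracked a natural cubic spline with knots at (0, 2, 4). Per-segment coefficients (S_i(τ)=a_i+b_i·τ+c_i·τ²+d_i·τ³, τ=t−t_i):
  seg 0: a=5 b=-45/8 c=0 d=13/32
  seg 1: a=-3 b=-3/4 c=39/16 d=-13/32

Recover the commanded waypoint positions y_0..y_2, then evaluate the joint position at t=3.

y_0=5 y_1=-3 y_2=2
S(3) = -55/32

y_0 = S_0(0) = a_0 = 5
y_1 = S_1(0) = a_1 = -3
y_2 = S_1(2) = 2
t_q=3 is in segment 1 (τ=1); S_1(τ)=-55/32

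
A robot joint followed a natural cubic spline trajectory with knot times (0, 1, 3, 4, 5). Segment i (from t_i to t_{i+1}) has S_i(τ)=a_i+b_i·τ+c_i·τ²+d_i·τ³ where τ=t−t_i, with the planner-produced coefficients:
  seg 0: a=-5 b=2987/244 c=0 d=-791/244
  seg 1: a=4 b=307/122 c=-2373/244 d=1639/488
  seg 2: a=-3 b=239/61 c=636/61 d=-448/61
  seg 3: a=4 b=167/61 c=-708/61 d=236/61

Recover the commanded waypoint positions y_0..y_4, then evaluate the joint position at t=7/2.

y_0=-5 y_1=4 y_2=-3 y_3=4 y_4=-1
S(7/2) = 79/122

y_0 = S_0(0) = a_0 = -5
y_1 = S_1(0) = a_1 = 4
y_2 = S_2(0) = a_2 = -3
y_3 = S_3(0) = a_3 = 4
y_4 = S_3(1) = -1
t_q=7/2 is in segment 2 (τ=1/2); S_2(τ)=79/122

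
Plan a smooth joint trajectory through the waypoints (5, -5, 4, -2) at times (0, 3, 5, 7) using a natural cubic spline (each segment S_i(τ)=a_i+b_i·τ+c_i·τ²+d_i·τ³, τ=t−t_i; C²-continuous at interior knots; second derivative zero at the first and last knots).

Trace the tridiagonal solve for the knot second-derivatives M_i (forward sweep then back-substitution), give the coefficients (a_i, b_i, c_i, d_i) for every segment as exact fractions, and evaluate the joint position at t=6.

  seg 0: a=5 b=-1459/228 c=0 d=233/684
  seg 1: a=-5 b=319/114 c=233/76 d=-505/456
  seg 2: a=4 b=101/57 c=-68/19 d=34/57
S(6) = 53/19

Δ: Δ0=-10/3, Δ1=9/2, Δ2=-3
row 1: diag=10, rhs=47; c'=1/5, d'=47/10
row 2: denom=8−2·1/5=38/5; d'=(-45−2·47/10)/(38/5)=-136/19
back: M2=-136/19
back: M1=47/10−1/5·-136/19=233/38
M: M0=0, M1=233/38, M2=-136/19, M3=0
seg 0: a=5, c=M0/2=0, d=(M1−M0)/(6·3)=233/684, b=Δ0−h0·(2M0+M1)/6=-1459/228
seg 1: a=-5, c=M1/2=233/76, d=(M2−M1)/(6·2)=-505/456, b=Δ1−h1·(2M1+M2)/6=319/114
seg 2: a=4, c=M2/2=-68/19, d=(M3−M2)/(6·2)=34/57, b=Δ2−h2·(2M2+M3)/6=101/57
t_q=6 → seg 2, τ=1; S=4+101/57·τ+-68/19·τ²+34/57·τ³=53/19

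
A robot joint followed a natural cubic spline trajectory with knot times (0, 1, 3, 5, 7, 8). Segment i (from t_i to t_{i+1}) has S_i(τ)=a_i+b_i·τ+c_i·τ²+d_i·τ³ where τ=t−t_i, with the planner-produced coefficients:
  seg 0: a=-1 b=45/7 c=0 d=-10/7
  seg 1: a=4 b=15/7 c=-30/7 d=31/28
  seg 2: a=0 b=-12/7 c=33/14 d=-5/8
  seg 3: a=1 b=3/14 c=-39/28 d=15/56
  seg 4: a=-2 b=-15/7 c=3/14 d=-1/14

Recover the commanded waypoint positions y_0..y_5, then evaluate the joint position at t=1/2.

y_0=-1 y_1=4 y_2=0 y_3=1 y_4=-2 y_5=-4
S(1/2) = 57/28

y_0 = S_0(0) = a_0 = -1
y_1 = S_1(0) = a_1 = 4
y_2 = S_2(0) = a_2 = 0
y_3 = S_3(0) = a_3 = 1
y_4 = S_4(0) = a_4 = -2
y_5 = S_4(1) = -4
t_q=1/2 is in segment 0 (τ=1/2); S_0(τ)=57/28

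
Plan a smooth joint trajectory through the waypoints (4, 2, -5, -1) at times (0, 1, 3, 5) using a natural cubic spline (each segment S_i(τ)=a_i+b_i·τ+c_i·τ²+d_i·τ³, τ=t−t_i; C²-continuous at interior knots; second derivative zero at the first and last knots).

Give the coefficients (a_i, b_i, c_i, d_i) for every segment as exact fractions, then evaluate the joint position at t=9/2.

Δ: Δ0=-2, Δ1=-7/2, Δ2=2
row 1: diag=6, rhs=-9; c'=1/3, d'=-3/2
row 2: denom=8−2·1/3=22/3; d'=(33−2·-3/2)/(22/3)=54/11
back: M2=54/11
back: M1=-3/2−1/3·54/11=-69/22
M: M0=0, M1=-69/22, M2=54/11, M3=0
seg 0: a=4, c=M0/2=0, d=(M1−M0)/(6·1)=-23/44, b=Δ0−h0·(2M0+M1)/6=-65/44
seg 1: a=2, c=M1/2=-69/44, d=(M2−M1)/(6·2)=59/88, b=Δ1−h1·(2M1+M2)/6=-67/22
seg 2: a=-5, c=M2/2=27/11, d=(M3−M2)/(6·2)=-9/22, b=Δ2−h2·(2M2+M3)/6=-14/11
t_q=9/2 → seg 2, τ=3/2; S=-5+-14/11·τ+27/11·τ²+-9/22·τ³=-487/176

  seg 0: a=4 b=-65/44 c=0 d=-23/44
  seg 1: a=2 b=-67/22 c=-69/44 d=59/88
  seg 2: a=-5 b=-14/11 c=27/11 d=-9/22
S(9/2) = -487/176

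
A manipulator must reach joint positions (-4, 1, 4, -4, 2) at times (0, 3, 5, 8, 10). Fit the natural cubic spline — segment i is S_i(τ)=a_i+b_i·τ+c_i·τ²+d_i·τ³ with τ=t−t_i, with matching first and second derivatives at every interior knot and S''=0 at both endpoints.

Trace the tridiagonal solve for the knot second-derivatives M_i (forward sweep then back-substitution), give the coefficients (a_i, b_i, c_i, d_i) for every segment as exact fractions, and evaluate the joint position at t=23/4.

Δ: Δ0=5/3, Δ1=3/2, Δ2=-8/3, Δ3=3
row 1: diag=10, rhs=-1; c'=1/5, d'=-1/10
row 2: denom=10−2·1/5=48/5; d'=(-25−2·-1/10)/(48/5)=-31/12
row 3: denom=10−3·5/16=145/16; d'=(34−3·-31/12)/(145/16)=668/145
back: M3=668/145
back: M2=-31/12−5/16·668/145=-350/87
back: M1=-1/10−1/5·-350/87=613/870
M: M0=0, M1=613/870, M2=-350/87, M3=668/145, M4=0
seg 0: a=-4, c=M0/2=0, d=(M1−M0)/(6·3)=613/15660, b=Δ0−h0·(2M0+M1)/6=2287/1740
seg 1: a=1, c=M1/2=613/1740, d=(M2−M1)/(6·2)=-457/1160, b=Δ1−h1·(2M1+M2)/6=2063/870
seg 2: a=4, c=M2/2=-175/87, d=(M3−M2)/(6·3)=1877/3915, b=Δ2−h2·(2M2+M3)/6=-412/435
seg 3: a=-4, c=M3/2=334/145, d=(M4−M3)/(6·2)=-167/435, b=Δ3−h3·(2M3+M4)/6=-31/435
t_q=23/4 → seg 2, τ=3/4; S=4+-412/435·τ+-175/87·τ²+1877/3915·τ³=4381/1856

  seg 0: a=-4 b=2287/1740 c=0 d=613/15660
  seg 1: a=1 b=2063/870 c=613/1740 d=-457/1160
  seg 2: a=4 b=-412/435 c=-175/87 d=1877/3915
  seg 3: a=-4 b=-31/435 c=334/145 d=-167/435
S(23/4) = 4381/1856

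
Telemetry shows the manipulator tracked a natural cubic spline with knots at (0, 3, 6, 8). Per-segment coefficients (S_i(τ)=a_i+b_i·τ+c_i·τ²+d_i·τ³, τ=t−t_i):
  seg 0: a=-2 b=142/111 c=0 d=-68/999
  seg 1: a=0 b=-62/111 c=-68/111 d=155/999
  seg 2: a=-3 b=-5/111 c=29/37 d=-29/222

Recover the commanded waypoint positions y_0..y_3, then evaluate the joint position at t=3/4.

y_0=-2 y_1=0 y_2=-3 y_3=-1
S(3/4) = -633/592

y_0 = S_0(0) = a_0 = -2
y_1 = S_1(0) = a_1 = 0
y_2 = S_2(0) = a_2 = -3
y_3 = S_2(2) = -1
t_q=3/4 is in segment 0 (τ=3/4); S_0(τ)=-633/592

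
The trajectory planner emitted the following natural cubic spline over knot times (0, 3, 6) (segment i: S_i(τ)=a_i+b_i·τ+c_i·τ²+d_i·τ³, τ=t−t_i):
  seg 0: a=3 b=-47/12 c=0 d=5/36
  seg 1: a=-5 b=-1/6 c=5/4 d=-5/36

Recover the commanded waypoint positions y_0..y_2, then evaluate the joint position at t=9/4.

y_0 = S_0(0) = a_0 = 3
y_1 = S_1(0) = a_1 = -5
y_2 = S_1(3) = 2
t_q=9/4 is in segment 0 (τ=9/4); S_0(τ)=-1083/256

y_0=3 y_1=-5 y_2=2
S(9/4) = -1083/256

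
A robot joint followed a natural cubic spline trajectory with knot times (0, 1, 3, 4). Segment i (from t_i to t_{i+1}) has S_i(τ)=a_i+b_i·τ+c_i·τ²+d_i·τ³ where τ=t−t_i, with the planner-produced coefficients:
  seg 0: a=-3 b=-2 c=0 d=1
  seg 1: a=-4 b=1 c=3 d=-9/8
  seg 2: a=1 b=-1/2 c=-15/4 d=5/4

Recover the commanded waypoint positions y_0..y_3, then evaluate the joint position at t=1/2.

y_0=-3 y_1=-4 y_2=1 y_3=-2
S(1/2) = -31/8

y_0 = S_0(0) = a_0 = -3
y_1 = S_1(0) = a_1 = -4
y_2 = S_2(0) = a_2 = 1
y_3 = S_2(1) = -2
t_q=1/2 is in segment 0 (τ=1/2); S_0(τ)=-31/8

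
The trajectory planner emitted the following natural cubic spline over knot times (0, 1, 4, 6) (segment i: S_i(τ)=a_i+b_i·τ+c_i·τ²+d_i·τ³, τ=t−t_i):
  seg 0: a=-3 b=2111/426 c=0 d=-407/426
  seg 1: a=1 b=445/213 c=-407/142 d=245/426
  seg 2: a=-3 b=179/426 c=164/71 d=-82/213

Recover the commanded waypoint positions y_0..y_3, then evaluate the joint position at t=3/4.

y_0=-3 y_1=1 y_2=-3 y_3=4
S(3/4) = 2849/9088

y_0 = S_0(0) = a_0 = -3
y_1 = S_1(0) = a_1 = 1
y_2 = S_2(0) = a_2 = -3
y_3 = S_2(2) = 4
t_q=3/4 is in segment 0 (τ=3/4); S_0(τ)=2849/9088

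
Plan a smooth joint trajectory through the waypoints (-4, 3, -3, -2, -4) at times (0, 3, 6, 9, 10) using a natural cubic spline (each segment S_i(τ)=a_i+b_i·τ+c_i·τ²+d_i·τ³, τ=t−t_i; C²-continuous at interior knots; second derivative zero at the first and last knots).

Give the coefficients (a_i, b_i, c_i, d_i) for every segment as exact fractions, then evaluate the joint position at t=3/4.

  seg 0: a=-4 b=605/162 c=0 d=-227/1458
  seg 1: a=3 b=-38/81 c=-227/162 d=433/1458
  seg 2: a=-3 b=-139/162 c=103/81 d=-425/1458
  seg 3: a=-2 b=-89/81 c=-73/54 d=73/162
S(3/4) = -1457/1152

Δ: Δ0=7/3, Δ1=-2, Δ2=1/3, Δ3=-2
row 1: diag=12, rhs=-26; c'=1/4, d'=-13/6
row 2: denom=12−3·1/4=45/4; d'=(14−3·-13/6)/(45/4)=82/45
row 3: denom=8−3·4/15=36/5; d'=(-14−3·82/45)/(36/5)=-73/27
back: M3=-73/27
back: M2=82/45−4/15·-73/27=206/81
back: M1=-13/6−1/4·206/81=-227/81
M: M0=0, M1=-227/81, M2=206/81, M3=-73/27, M4=0
seg 0: a=-4, c=M0/2=0, d=(M1−M0)/(6·3)=-227/1458, b=Δ0−h0·(2M0+M1)/6=605/162
seg 1: a=3, c=M1/2=-227/162, d=(M2−M1)/(6·3)=433/1458, b=Δ1−h1·(2M1+M2)/6=-38/81
seg 2: a=-3, c=M2/2=103/81, d=(M3−M2)/(6·3)=-425/1458, b=Δ2−h2·(2M2+M3)/6=-139/162
seg 3: a=-2, c=M3/2=-73/54, d=(M4−M3)/(6·1)=73/162, b=Δ3−h3·(2M3+M4)/6=-89/81
t_q=3/4 → seg 0, τ=3/4; S=-4+605/162·τ+0·τ²+-227/1458·τ³=-1457/1152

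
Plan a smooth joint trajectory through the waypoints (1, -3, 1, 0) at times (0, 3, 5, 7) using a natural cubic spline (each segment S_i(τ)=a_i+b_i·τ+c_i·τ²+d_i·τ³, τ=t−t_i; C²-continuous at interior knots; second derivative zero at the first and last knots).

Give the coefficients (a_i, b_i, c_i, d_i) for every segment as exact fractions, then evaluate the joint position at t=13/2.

Δ: Δ0=-4/3, Δ1=2, Δ2=-1/2
row 1: diag=10, rhs=20; c'=1/5, d'=2
row 2: denom=8−2·1/5=38/5; d'=(-15−2·2)/(38/5)=-5/2
back: M2=-5/2
back: M1=2−1/5·-5/2=5/2
M: M0=0, M1=5/2, M2=-5/2, M3=0
seg 0: a=1, c=M0/2=0, d=(M1−M0)/(6·3)=5/36, b=Δ0−h0·(2M0+M1)/6=-31/12
seg 1: a=-3, c=M1/2=5/4, d=(M2−M1)/(6·2)=-5/12, b=Δ1−h1·(2M1+M2)/6=7/6
seg 2: a=1, c=M2/2=-5/4, d=(M3−M2)/(6·2)=5/24, b=Δ2−h2·(2M2+M3)/6=7/6
t_q=13/2 → seg 2, τ=3/2; S=1+7/6·τ+-5/4·τ²+5/24·τ³=41/64

  seg 0: a=1 b=-31/12 c=0 d=5/36
  seg 1: a=-3 b=7/6 c=5/4 d=-5/12
  seg 2: a=1 b=7/6 c=-5/4 d=5/24
S(13/2) = 41/64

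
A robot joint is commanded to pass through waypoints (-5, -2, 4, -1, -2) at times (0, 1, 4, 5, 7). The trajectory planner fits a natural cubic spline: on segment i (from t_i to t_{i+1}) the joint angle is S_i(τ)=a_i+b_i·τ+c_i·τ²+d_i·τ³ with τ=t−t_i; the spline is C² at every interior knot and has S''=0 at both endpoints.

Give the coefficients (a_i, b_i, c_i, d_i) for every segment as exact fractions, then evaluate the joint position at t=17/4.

  seg 0: a=-5 b=1747/644 c=0 d=185/644
  seg 1: a=-2 b=1151/322 c=555/644 d=-893/1932
  seg 2: a=4 b=-2405/644 c=-531/161 d=187/92
  seg 3: a=-1 b=-1363/322 c=1803/644 d=-601/1288
S(17/4) = 119197/41216

Δ: Δ0=3, Δ1=2, Δ2=-5, Δ3=-1/2
row 1: diag=8, rhs=-6; c'=3/8, d'=-3/4
row 2: denom=8−3·3/8=55/8; d'=(-42−3·-3/4)/(55/8)=-318/55
row 3: denom=6−1·8/55=322/55; d'=(27−1·-318/55)/(322/55)=1803/322
back: M3=1803/322
back: M2=-318/55−8/55·1803/322=-1062/161
back: M1=-3/4−3/8·-1062/161=555/322
M: M0=0, M1=555/322, M2=-1062/161, M3=1803/322, M4=0
seg 0: a=-5, c=M0/2=0, d=(M1−M0)/(6·1)=185/644, b=Δ0−h0·(2M0+M1)/6=1747/644
seg 1: a=-2, c=M1/2=555/644, d=(M2−M1)/(6·3)=-893/1932, b=Δ1−h1·(2M1+M2)/6=1151/322
seg 2: a=4, c=M2/2=-531/161, d=(M3−M2)/(6·1)=187/92, b=Δ2−h2·(2M2+M3)/6=-2405/644
seg 3: a=-1, c=M3/2=1803/644, d=(M4−M3)/(6·2)=-601/1288, b=Δ3−h3·(2M3+M4)/6=-1363/322
t_q=17/4 → seg 2, τ=1/4; S=4+-2405/644·τ+-531/161·τ²+187/92·τ³=119197/41216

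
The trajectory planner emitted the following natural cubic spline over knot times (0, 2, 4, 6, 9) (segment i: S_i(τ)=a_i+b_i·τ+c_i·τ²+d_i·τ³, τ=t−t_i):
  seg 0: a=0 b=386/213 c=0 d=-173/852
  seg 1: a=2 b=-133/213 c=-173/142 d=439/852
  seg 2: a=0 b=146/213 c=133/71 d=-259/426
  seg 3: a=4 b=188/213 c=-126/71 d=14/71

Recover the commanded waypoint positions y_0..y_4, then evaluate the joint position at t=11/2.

y_0 = S_0(0) = a_0 = 0
y_1 = S_1(0) = a_1 = 2
y_2 = S_2(0) = a_2 = 0
y_3 = S_3(0) = a_3 = 4
y_4 = S_3(3) = -4
t_q=11/2 is in segment 2 (τ=3/2); S_2(τ)=3625/1136

y_0=0 y_1=2 y_2=0 y_3=4 y_4=-4
S(11/2) = 3625/1136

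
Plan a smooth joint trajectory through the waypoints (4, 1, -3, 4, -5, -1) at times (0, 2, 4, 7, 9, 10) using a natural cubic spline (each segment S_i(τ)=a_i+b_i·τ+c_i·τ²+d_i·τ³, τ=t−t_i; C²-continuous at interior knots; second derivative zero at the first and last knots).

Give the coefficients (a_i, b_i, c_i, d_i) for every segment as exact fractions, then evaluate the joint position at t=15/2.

  seg 0: a=4 b=-5345/5736 c=0 d=-3259/22944
  seg 1: a=1 b=-7561/2868 c=-3259/3824 d=13427/22944
  seg 2: a=-3 b=5605/5736 c=1271/478 d=-12659/17208
  seg 3: a=4 b=-8407/2868 c=-7575/1912 d=9113/5736
  seg 4: a=-5 b=821/2868 c=10651/1912 d=-10651/5736
S(15/2) = 26653/15296

Δ: Δ0=-3/2, Δ1=-2, Δ2=7/3, Δ3=-9/2, Δ4=4
row 1: diag=8, rhs=-3; c'=1/4, d'=-3/8
row 2: denom=10−2·1/4=19/2; d'=(26−2·-3/8)/(19/2)=107/38
row 3: denom=10−3·6/19=172/19; d'=(-41−3·107/38)/(172/19)=-1879/344
row 4: denom=6−2·19/86=239/43; d'=(51−2·-1879/344)/(239/43)=10651/956
back: M4=10651/956
back: M3=-1879/344−19/86·10651/956=-7575/956
back: M2=107/38−6/19·-7575/956=1271/239
back: M1=-3/8−1/4·1271/239=-3259/1912
M: M0=0, M1=-3259/1912, M2=1271/239, M3=-7575/956, M4=10651/956, M5=0
seg 0: a=4, c=M0/2=0, d=(M1−M0)/(6·2)=-3259/22944, b=Δ0−h0·(2M0+M1)/6=-5345/5736
seg 1: a=1, c=M1/2=-3259/3824, d=(M2−M1)/(6·2)=13427/22944, b=Δ1−h1·(2M1+M2)/6=-7561/2868
seg 2: a=-3, c=M2/2=1271/478, d=(M3−M2)/(6·3)=-12659/17208, b=Δ2−h2·(2M2+M3)/6=5605/5736
seg 3: a=4, c=M3/2=-7575/1912, d=(M4−M3)/(6·2)=9113/5736, b=Δ3−h3·(2M3+M4)/6=-8407/2868
seg 4: a=-5, c=M4/2=10651/1912, d=(M5−M4)/(6·1)=-10651/5736, b=Δ4−h4·(2M4+M5)/6=821/2868
t_q=15/2 → seg 3, τ=1/2; S=4+-8407/2868·τ+-7575/1912·τ²+9113/5736·τ³=26653/15296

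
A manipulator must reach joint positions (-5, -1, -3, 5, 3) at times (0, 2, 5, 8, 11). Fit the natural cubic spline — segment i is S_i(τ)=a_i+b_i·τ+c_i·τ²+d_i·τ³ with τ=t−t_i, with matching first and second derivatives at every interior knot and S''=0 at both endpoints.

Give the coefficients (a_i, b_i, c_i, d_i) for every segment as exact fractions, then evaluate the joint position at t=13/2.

  seg 0: a=-5 b=584/207 c=0 d=-85/414
  seg 1: a=-1 b=74/207 c=-85/69 d=553/1863
  seg 2: a=-3 b=203/207 c=298/207 d=-545/1863
  seg 3: a=5 b=356/207 c=-247/207 d=247/1863
S(13/2) = 133/184

Δ: Δ0=2, Δ1=-2/3, Δ2=8/3, Δ3=-2/3
row 1: diag=10, rhs=-16; c'=3/10, d'=-8/5
row 2: denom=12−3·3/10=111/10; d'=(20−3·-8/5)/(111/10)=248/111
row 3: denom=12−3·10/37=414/37; d'=(-20−3·248/111)/(414/37)=-494/207
back: M3=-494/207
back: M2=248/111−10/37·-494/207=596/207
back: M1=-8/5−3/10·596/207=-170/69
M: M0=0, M1=-170/69, M2=596/207, M3=-494/207, M4=0
seg 0: a=-5, c=M0/2=0, d=(M1−M0)/(6·2)=-85/414, b=Δ0−h0·(2M0+M1)/6=584/207
seg 1: a=-1, c=M1/2=-85/69, d=(M2−M1)/(6·3)=553/1863, b=Δ1−h1·(2M1+M2)/6=74/207
seg 2: a=-3, c=M2/2=298/207, d=(M3−M2)/(6·3)=-545/1863, b=Δ2−h2·(2M2+M3)/6=203/207
seg 3: a=5, c=M3/2=-247/207, d=(M4−M3)/(6·3)=247/1863, b=Δ3−h3·(2M3+M4)/6=356/207
t_q=13/2 → seg 2, τ=3/2; S=-3+203/207·τ+298/207·τ²+-545/1863·τ³=133/184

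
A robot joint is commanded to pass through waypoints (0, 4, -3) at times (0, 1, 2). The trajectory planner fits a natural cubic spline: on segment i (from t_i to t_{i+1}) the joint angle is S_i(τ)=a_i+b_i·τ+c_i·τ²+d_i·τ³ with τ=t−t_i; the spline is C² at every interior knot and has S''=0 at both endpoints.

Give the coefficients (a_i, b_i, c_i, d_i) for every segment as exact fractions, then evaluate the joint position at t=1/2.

Δ: Δ0=4, Δ1=-7
row 1: diag=4, rhs=-66; c'=1/4, d'=-33/2
back: M1=-33/2
M: M0=0, M1=-33/2, M2=0
seg 0: a=0, c=M0/2=0, d=(M1−M0)/(6·1)=-11/4, b=Δ0−h0·(2M0+M1)/6=27/4
seg 1: a=4, c=M1/2=-33/4, d=(M2−M1)/(6·1)=11/4, b=Δ1−h1·(2M1+M2)/6=-3/2
t_q=1/2 → seg 0, τ=1/2; S=0+27/4·τ+0·τ²+-11/4·τ³=97/32

  seg 0: a=0 b=27/4 c=0 d=-11/4
  seg 1: a=4 b=-3/2 c=-33/4 d=11/4
S(1/2) = 97/32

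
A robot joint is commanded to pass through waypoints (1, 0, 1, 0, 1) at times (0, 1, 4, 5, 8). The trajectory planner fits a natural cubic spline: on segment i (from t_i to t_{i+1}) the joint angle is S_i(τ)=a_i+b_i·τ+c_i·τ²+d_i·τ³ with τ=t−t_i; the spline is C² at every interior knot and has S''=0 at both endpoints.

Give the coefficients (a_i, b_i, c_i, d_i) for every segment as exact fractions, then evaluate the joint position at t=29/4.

Δ: Δ0=-1, Δ1=1/3, Δ2=-1, Δ3=1/3
row 1: diag=8, rhs=8; c'=3/8, d'=1
row 2: denom=8−3·3/8=55/8; d'=(-8−3·1)/(55/8)=-8/5
row 3: denom=8−1·8/55=432/55; d'=(8−1·-8/5)/(432/55)=11/9
back: M3=11/9
back: M2=-8/5−8/55·11/9=-16/9
back: M1=1−3/8·-16/9=5/3
M: M0=0, M1=5/3, M2=-16/9, M3=11/9, M4=0
seg 0: a=1, c=M0/2=0, d=(M1−M0)/(6·1)=5/18, b=Δ0−h0·(2M0+M1)/6=-23/18
seg 1: a=0, c=M1/2=5/6, d=(M2−M1)/(6·3)=-31/162, b=Δ1−h1·(2M1+M2)/6=-4/9
seg 2: a=1, c=M2/2=-8/9, d=(M3−M2)/(6·1)=1/2, b=Δ2−h2·(2M2+M3)/6=-11/18
seg 3: a=0, c=M3/2=11/18, d=(M4−M3)/(6·3)=-11/162, b=Δ3−h3·(2M3+M4)/6=-8/9
t_q=29/4 → seg 3, τ=9/4; S=0+-8/9·τ+11/18·τ²+-11/162·τ³=41/128

  seg 0: a=1 b=-23/18 c=0 d=5/18
  seg 1: a=0 b=-4/9 c=5/6 d=-31/162
  seg 2: a=1 b=-11/18 c=-8/9 d=1/2
  seg 3: a=0 b=-8/9 c=11/18 d=-11/162
S(29/4) = 41/128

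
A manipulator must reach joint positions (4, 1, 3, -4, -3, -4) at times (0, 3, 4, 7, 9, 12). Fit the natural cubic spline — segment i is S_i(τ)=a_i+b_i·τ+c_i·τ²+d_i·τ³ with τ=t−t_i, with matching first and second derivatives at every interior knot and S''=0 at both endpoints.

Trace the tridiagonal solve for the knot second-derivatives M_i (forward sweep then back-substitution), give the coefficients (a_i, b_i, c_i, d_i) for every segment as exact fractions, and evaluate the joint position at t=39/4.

Δ: Δ0=-1, Δ1=2, Δ2=-7/3, Δ3=1/2, Δ4=-1/3
row 1: diag=8, rhs=18; c'=1/8, d'=9/4
row 2: denom=8−1·1/8=63/8; d'=(-26−1·9/4)/(63/8)=-226/63
row 3: denom=10−3·8/21=62/7; d'=(17−3·-226/63)/(62/7)=583/186
row 4: denom=10−2·7/31=296/31; d'=(-5−2·583/186)/(296/31)=-131/111
back: M4=-131/111
back: M3=583/186−7/31·-131/111=755/222
back: M2=-226/63−8/21·755/222=-542/111
back: M1=9/4−1/8·-542/111=635/222
M: M0=0, M1=635/222, M2=-542/111, M3=755/222, M4=-131/111, M5=0
seg 0: a=4, c=M0/2=0, d=(M1−M0)/(6·3)=635/3996, b=Δ0−h0·(2M0+M1)/6=-1079/444
seg 1: a=1, c=M1/2=635/444, d=(M2−M1)/(6·1)=-191/148, b=Δ1−h1·(2M1+M2)/6=413/222
seg 2: a=3, c=M2/2=-271/111, d=(M3−M2)/(6·3)=613/1332, b=Δ2−h2·(2M2+M3)/6=377/444
seg 3: a=-4, c=M3/2=755/444, d=(M4−M3)/(6·2)=-113/296, b=Δ3−h3·(2M3+M4)/6=-305/222
seg 4: a=-3, c=M4/2=-131/222, d=(M5−M4)/(6·3)=131/1998, b=Δ4−h4·(2M4+M5)/6=94/111
t_q=39/4 → seg 4, τ=3/4; S=-3+94/111·τ+-131/222·τ²+131/1998·τ³=-12641/4736

  seg 0: a=4 b=-1079/444 c=0 d=635/3996
  seg 1: a=1 b=413/222 c=635/444 d=-191/148
  seg 2: a=3 b=377/444 c=-271/111 d=613/1332
  seg 3: a=-4 b=-305/222 c=755/444 d=-113/296
  seg 4: a=-3 b=94/111 c=-131/222 d=131/1998
S(39/4) = -12641/4736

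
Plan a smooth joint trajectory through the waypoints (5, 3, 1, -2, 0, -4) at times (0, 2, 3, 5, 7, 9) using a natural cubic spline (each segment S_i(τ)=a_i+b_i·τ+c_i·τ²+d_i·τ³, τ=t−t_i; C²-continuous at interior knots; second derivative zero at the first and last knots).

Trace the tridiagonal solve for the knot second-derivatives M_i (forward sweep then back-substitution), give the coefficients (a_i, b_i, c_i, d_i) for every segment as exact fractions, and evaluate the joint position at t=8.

Δ: Δ0=-1, Δ1=-2, Δ2=-3/2, Δ3=1, Δ4=-2
row 1: diag=6, rhs=-6; c'=1/6, d'=-1
row 2: denom=6−1·1/6=35/6; d'=(3−1·-1)/(35/6)=24/35
row 3: denom=8−2·12/35=256/35; d'=(15−2·24/35)/(256/35)=477/256
row 4: denom=8−2·35/128=477/64; d'=(-18−2·477/256)/(477/64)=-309/106
back: M4=-309/106
back: M3=477/256−35/128·-309/106=141/53
back: M2=24/35−12/35·141/53=-12/53
back: M1=-1−1/6·-12/53=-51/53
M: M0=0, M1=-51/53, M2=-12/53, M3=141/53, M4=-309/106, M5=0
seg 0: a=5, c=M0/2=0, d=(M1−M0)/(6·2)=-17/212, b=Δ0−h0·(2M0+M1)/6=-36/53
seg 1: a=3, c=M1/2=-51/106, d=(M2−M1)/(6·1)=13/106, b=Δ1−h1·(2M1+M2)/6=-87/53
seg 2: a=1, c=M2/2=-6/53, d=(M3−M2)/(6·2)=51/212, b=Δ2−h2·(2M2+M3)/6=-237/106
seg 3: a=-2, c=M3/2=141/106, d=(M4−M3)/(6·2)=-197/424, b=Δ3−h3·(2M3+M4)/6=21/106
seg 4: a=0, c=M4/2=-309/212, d=(M5−M4)/(6·2)=103/424, b=Δ4−h4·(2M4+M5)/6=-3/53
t_q=8 → seg 4, τ=1; S=0+-3/53·τ+-309/212·τ²+103/424·τ³=-539/424

  seg 0: a=5 b=-36/53 c=0 d=-17/212
  seg 1: a=3 b=-87/53 c=-51/106 d=13/106
  seg 2: a=1 b=-237/106 c=-6/53 d=51/212
  seg 3: a=-2 b=21/106 c=141/106 d=-197/424
  seg 4: a=0 b=-3/53 c=-309/212 d=103/424
S(8) = -539/424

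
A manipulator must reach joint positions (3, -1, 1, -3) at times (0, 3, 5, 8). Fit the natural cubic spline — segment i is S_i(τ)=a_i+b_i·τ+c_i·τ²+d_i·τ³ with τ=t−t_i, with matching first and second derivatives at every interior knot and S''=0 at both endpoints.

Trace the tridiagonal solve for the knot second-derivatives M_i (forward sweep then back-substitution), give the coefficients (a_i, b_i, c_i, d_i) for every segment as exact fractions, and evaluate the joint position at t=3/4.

  seg 0: a=3 b=-53/24 c=0 d=7/72
  seg 1: a=-1 b=5/12 c=7/8 d=-7/24
  seg 2: a=1 b=5/12 c=-7/8 d=7/72
S(3/4) = 709/512

Δ: Δ0=-4/3, Δ1=1, Δ2=-4/3
row 1: diag=10, rhs=14; c'=1/5, d'=7/5
row 2: denom=10−2·1/5=48/5; d'=(-14−2·7/5)/(48/5)=-7/4
back: M2=-7/4
back: M1=7/5−1/5·-7/4=7/4
M: M0=0, M1=7/4, M2=-7/4, M3=0
seg 0: a=3, c=M0/2=0, d=(M1−M0)/(6·3)=7/72, b=Δ0−h0·(2M0+M1)/6=-53/24
seg 1: a=-1, c=M1/2=7/8, d=(M2−M1)/(6·2)=-7/24, b=Δ1−h1·(2M1+M2)/6=5/12
seg 2: a=1, c=M2/2=-7/8, d=(M3−M2)/(6·3)=7/72, b=Δ2−h2·(2M2+M3)/6=5/12
t_q=3/4 → seg 0, τ=3/4; S=3+-53/24·τ+0·τ²+7/72·τ³=709/512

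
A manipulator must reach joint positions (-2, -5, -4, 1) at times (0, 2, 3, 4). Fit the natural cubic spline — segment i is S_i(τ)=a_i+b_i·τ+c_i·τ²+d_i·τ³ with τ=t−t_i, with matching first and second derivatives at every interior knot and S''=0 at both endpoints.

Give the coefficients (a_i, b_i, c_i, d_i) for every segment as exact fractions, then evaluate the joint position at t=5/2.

  seg 0: a=-2 b=-93/46 c=0 d=3/23
  seg 1: a=-5 b=-21/46 c=18/23 d=31/46
  seg 2: a=-4 b=72/23 c=129/46 d=-43/46
S(5/2) = -1821/368

Δ: Δ0=-3/2, Δ1=1, Δ2=5
row 1: diag=6, rhs=15; c'=1/6, d'=5/2
row 2: denom=4−1·1/6=23/6; d'=(24−1·5/2)/(23/6)=129/23
back: M2=129/23
back: M1=5/2−1/6·129/23=36/23
M: M0=0, M1=36/23, M2=129/23, M3=0
seg 0: a=-2, c=M0/2=0, d=(M1−M0)/(6·2)=3/23, b=Δ0−h0·(2M0+M1)/6=-93/46
seg 1: a=-5, c=M1/2=18/23, d=(M2−M1)/(6·1)=31/46, b=Δ1−h1·(2M1+M2)/6=-21/46
seg 2: a=-4, c=M2/2=129/46, d=(M3−M2)/(6·1)=-43/46, b=Δ2−h2·(2M2+M3)/6=72/23
t_q=5/2 → seg 1, τ=1/2; S=-5+-21/46·τ+18/23·τ²+31/46·τ³=-1821/368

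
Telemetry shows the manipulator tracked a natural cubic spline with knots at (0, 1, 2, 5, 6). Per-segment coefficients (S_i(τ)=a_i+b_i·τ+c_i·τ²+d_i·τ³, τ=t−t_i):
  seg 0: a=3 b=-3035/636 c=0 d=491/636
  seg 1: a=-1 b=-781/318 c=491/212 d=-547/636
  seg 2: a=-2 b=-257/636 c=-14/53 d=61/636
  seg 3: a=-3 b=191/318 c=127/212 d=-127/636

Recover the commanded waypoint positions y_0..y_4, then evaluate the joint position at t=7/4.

y_0=3 y_1=-1 y_2=-2 y_3=-3 y_4=-2
S(7/4) = -25807/13568

y_0 = S_0(0) = a_0 = 3
y_1 = S_1(0) = a_1 = -1
y_2 = S_2(0) = a_2 = -2
y_3 = S_3(0) = a_3 = -3
y_4 = S_3(1) = -2
t_q=7/4 is in segment 1 (τ=3/4); S_1(τ)=-25807/13568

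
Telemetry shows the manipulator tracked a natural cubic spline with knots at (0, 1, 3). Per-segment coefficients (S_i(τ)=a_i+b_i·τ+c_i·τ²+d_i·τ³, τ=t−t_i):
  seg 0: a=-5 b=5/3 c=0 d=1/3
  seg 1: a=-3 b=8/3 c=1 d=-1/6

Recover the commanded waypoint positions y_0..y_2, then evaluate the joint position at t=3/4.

y_0 = S_0(0) = a_0 = -5
y_1 = S_1(0) = a_1 = -3
y_2 = S_1(2) = 5
t_q=3/4 is in segment 0 (τ=3/4); S_0(τ)=-231/64

y_0=-5 y_1=-3 y_2=5
S(3/4) = -231/64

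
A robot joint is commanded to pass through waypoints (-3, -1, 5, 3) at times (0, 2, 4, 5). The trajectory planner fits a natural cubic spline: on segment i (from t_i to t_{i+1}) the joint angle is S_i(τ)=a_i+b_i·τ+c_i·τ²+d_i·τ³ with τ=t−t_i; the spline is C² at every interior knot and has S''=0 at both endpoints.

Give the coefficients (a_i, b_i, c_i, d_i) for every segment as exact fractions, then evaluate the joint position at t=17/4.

Δ: Δ0=1, Δ1=3, Δ2=-2
row 1: diag=8, rhs=12; c'=1/4, d'=3/2
row 2: denom=6−2·1/4=11/2; d'=(-30−2·3/2)/(11/2)=-6
back: M2=-6
back: M1=3/2−1/4·-6=3
M: M0=0, M1=3, M2=-6, M3=0
seg 0: a=-3, c=M0/2=0, d=(M1−M0)/(6·2)=1/4, b=Δ0−h0·(2M0+M1)/6=0
seg 1: a=-1, c=M1/2=3/2, d=(M2−M1)/(6·2)=-3/4, b=Δ1−h1·(2M1+M2)/6=3
seg 2: a=5, c=M2/2=-3, d=(M3−M2)/(6·1)=1, b=Δ2−h2·(2M2+M3)/6=0
t_q=17/4 → seg 2, τ=1/4; S=5+0·τ+-3·τ²+1·τ³=309/64

  seg 0: a=-3 b=0 c=0 d=1/4
  seg 1: a=-1 b=3 c=3/2 d=-3/4
  seg 2: a=5 b=0 c=-3 d=1
S(17/4) = 309/64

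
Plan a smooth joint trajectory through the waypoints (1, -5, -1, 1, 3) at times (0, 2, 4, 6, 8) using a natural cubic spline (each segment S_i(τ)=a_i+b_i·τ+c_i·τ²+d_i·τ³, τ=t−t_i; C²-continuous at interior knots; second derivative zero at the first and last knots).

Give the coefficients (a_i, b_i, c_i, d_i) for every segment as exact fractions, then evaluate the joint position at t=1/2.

  seg 0: a=1 b=-247/56 c=0 d=79/224
  seg 1: a=-5 b=-5/28 c=237/112 d=-115/224
  seg 2: a=-1 b=17/8 c=-27/28 d=45/224
  seg 3: a=1 b=19/28 c=27/112 d=-9/224
S(1/2) = -2081/1792

Δ: Δ0=-3, Δ1=2, Δ2=1, Δ3=1
row 1: diag=8, rhs=30; c'=1/4, d'=15/4
row 2: denom=8−2·1/4=15/2; d'=(-6−2·15/4)/(15/2)=-9/5
row 3: denom=8−2·4/15=112/15; d'=(0−2·-9/5)/(112/15)=27/56
back: M3=27/56
back: M2=-9/5−4/15·27/56=-27/14
back: M1=15/4−1/4·-27/14=237/56
M: M0=0, M1=237/56, M2=-27/14, M3=27/56, M4=0
seg 0: a=1, c=M0/2=0, d=(M1−M0)/(6·2)=79/224, b=Δ0−h0·(2M0+M1)/6=-247/56
seg 1: a=-5, c=M1/2=237/112, d=(M2−M1)/(6·2)=-115/224, b=Δ1−h1·(2M1+M2)/6=-5/28
seg 2: a=-1, c=M2/2=-27/28, d=(M3−M2)/(6·2)=45/224, b=Δ2−h2·(2M2+M3)/6=17/8
seg 3: a=1, c=M3/2=27/112, d=(M4−M3)/(6·2)=-9/224, b=Δ3−h3·(2M3+M4)/6=19/28
t_q=1/2 → seg 0, τ=1/2; S=1+-247/56·τ+0·τ²+79/224·τ³=-2081/1792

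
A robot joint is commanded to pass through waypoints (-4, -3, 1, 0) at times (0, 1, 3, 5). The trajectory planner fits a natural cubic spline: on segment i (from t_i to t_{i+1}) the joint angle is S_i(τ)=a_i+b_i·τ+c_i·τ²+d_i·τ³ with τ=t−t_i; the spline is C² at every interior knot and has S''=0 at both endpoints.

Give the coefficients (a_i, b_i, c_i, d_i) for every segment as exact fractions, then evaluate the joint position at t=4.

Δ: Δ0=1, Δ1=2, Δ2=-1/2
row 1: diag=6, rhs=6; c'=1/3, d'=1
row 2: denom=8−2·1/3=22/3; d'=(-15−2·1)/(22/3)=-51/22
back: M2=-51/22
back: M1=1−1/3·-51/22=39/22
M: M0=0, M1=39/22, M2=-51/22, M3=0
seg 0: a=-4, c=M0/2=0, d=(M1−M0)/(6·1)=13/44, b=Δ0−h0·(2M0+M1)/6=31/44
seg 1: a=-3, c=M1/2=39/44, d=(M2−M1)/(6·2)=-15/44, b=Δ1−h1·(2M1+M2)/6=35/22
seg 2: a=1, c=M2/2=-51/44, d=(M3−M2)/(6·2)=17/88, b=Δ2−h2·(2M2+M3)/6=23/22
t_q=4 → seg 2, τ=1; S=1+23/22·τ+-51/44·τ²+17/88·τ³=95/88

  seg 0: a=-4 b=31/44 c=0 d=13/44
  seg 1: a=-3 b=35/22 c=39/44 d=-15/44
  seg 2: a=1 b=23/22 c=-51/44 d=17/88
S(4) = 95/88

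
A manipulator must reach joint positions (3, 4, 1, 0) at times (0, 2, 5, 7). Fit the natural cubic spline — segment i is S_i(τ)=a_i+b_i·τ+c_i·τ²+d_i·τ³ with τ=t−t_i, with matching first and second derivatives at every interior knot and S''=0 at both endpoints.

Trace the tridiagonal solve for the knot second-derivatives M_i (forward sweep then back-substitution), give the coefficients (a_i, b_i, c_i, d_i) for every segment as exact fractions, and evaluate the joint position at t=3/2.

Δ: Δ0=1/2, Δ1=-1, Δ2=-1/2
row 1: diag=10, rhs=-9; c'=3/10, d'=-9/10
row 2: denom=10−3·3/10=91/10; d'=(3−3·-9/10)/(91/10)=57/91
back: M2=57/91
back: M1=-9/10−3/10·57/91=-99/91
M: M0=0, M1=-99/91, M2=57/91, M3=0
seg 0: a=3, c=M0/2=0, d=(M1−M0)/(6·2)=-33/364, b=Δ0−h0·(2M0+M1)/6=157/182
seg 1: a=4, c=M1/2=-99/182, d=(M2−M1)/(6·3)=2/21, b=Δ1−h1·(2M1+M2)/6=-41/182
seg 2: a=1, c=M2/2=57/182, d=(M3−M2)/(6·2)=-19/364, b=Δ2−h2·(2M2+M3)/6=-167/182
t_q=3/2 → seg 0, τ=3/2; S=3+157/182·τ+0·τ²+-33/364·τ³=1659/416

  seg 0: a=3 b=157/182 c=0 d=-33/364
  seg 1: a=4 b=-41/182 c=-99/182 d=2/21
  seg 2: a=1 b=-167/182 c=57/182 d=-19/364
S(3/2) = 1659/416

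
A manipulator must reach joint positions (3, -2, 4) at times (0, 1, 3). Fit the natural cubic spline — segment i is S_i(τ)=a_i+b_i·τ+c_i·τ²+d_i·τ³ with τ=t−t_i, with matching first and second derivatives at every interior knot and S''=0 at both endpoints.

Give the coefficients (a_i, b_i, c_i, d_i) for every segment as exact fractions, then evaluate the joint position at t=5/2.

Δ: Δ0=-5, Δ1=3
row 1: diag=6, rhs=48; c'=1/3, d'=8
back: M1=8
M: M0=0, M1=8, M2=0
seg 0: a=3, c=M0/2=0, d=(M1−M0)/(6·1)=4/3, b=Δ0−h0·(2M0+M1)/6=-19/3
seg 1: a=-2, c=M1/2=4, d=(M2−M1)/(6·2)=-2/3, b=Δ1−h1·(2M1+M2)/6=-7/3
t_q=5/2 → seg 1, τ=3/2; S=-2+-7/3·τ+4·τ²+-2/3·τ³=5/4

  seg 0: a=3 b=-19/3 c=0 d=4/3
  seg 1: a=-2 b=-7/3 c=4 d=-2/3
S(5/2) = 5/4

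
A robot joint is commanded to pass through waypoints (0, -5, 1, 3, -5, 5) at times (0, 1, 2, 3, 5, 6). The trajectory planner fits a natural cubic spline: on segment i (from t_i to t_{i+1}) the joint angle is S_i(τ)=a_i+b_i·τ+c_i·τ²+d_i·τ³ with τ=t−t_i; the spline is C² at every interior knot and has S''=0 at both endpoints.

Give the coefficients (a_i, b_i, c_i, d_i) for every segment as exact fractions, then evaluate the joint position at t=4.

Δ: Δ0=-5, Δ1=6, Δ2=2, Δ3=-4, Δ4=10
row 1: diag=4, rhs=66; c'=1/4, d'=33/2
row 2: denom=4−1·1/4=15/4; d'=(-24−1·33/2)/(15/4)=-54/5
row 3: denom=6−1·4/15=86/15; d'=(-36−1·-54/5)/(86/15)=-189/43
row 4: denom=6−2·15/43=228/43; d'=(84−2·-189/43)/(228/43)=35/2
back: M4=35/2
back: M3=-189/43−15/43·35/2=-21/2
back: M2=-54/5−4/15·-21/2=-8
back: M1=33/2−1/4·-8=37/2
M: M0=0, M1=37/2, M2=-8, M3=-21/2, M4=35/2, M5=0
seg 0: a=0, c=M0/2=0, d=(M1−M0)/(6·1)=37/12, b=Δ0−h0·(2M0+M1)/6=-97/12
seg 1: a=-5, c=M1/2=37/4, d=(M2−M1)/(6·1)=-53/12, b=Δ1−h1·(2M1+M2)/6=7/6
seg 2: a=1, c=M2/2=-4, d=(M3−M2)/(6·1)=-5/12, b=Δ2−h2·(2M2+M3)/6=77/12
seg 3: a=3, c=M3/2=-21/4, d=(M4−M3)/(6·2)=7/3, b=Δ3−h3·(2M3+M4)/6=-17/6
seg 4: a=-5, c=M4/2=35/4, d=(M5−M4)/(6·1)=-35/12, b=Δ4−h4·(2M4+M5)/6=25/6
t_q=4 → seg 3, τ=1; S=3+-17/6·τ+-21/4·τ²+7/3·τ³=-11/4

  seg 0: a=0 b=-97/12 c=0 d=37/12
  seg 1: a=-5 b=7/6 c=37/4 d=-53/12
  seg 2: a=1 b=77/12 c=-4 d=-5/12
  seg 3: a=3 b=-17/6 c=-21/4 d=7/3
  seg 4: a=-5 b=25/6 c=35/4 d=-35/12
S(4) = -11/4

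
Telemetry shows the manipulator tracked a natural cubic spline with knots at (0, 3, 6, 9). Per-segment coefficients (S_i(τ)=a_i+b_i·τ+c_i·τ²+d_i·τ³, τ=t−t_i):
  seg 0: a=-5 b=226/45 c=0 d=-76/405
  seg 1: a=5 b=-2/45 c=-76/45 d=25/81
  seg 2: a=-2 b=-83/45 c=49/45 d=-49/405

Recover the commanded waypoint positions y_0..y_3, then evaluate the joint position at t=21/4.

y_0=-5 y_1=5 y_2=-2 y_3=-1
S(21/4) = -43/320

y_0 = S_0(0) = a_0 = -5
y_1 = S_1(0) = a_1 = 5
y_2 = S_2(0) = a_2 = -2
y_3 = S_2(3) = -1
t_q=21/4 is in segment 1 (τ=9/4); S_1(τ)=-43/320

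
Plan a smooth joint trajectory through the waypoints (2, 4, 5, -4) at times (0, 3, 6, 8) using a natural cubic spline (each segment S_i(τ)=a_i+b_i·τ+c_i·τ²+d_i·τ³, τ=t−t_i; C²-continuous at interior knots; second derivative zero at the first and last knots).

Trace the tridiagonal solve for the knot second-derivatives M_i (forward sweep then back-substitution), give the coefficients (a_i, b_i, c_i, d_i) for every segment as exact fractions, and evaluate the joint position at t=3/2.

  seg 0: a=2 b=27/74 c=0 d=67/1998
  seg 1: a=4 b=47/37 c=67/222 d=-409/1998
  seg 2: a=5 b=-181/74 c=-57/37 d=19/74
S(3/2) = 1575/592

Δ: Δ0=2/3, Δ1=1/3, Δ2=-9/2
row 1: diag=12, rhs=-2; c'=1/4, d'=-1/6
row 2: denom=10−3·1/4=37/4; d'=(-29−3·-1/6)/(37/4)=-114/37
back: M2=-114/37
back: M1=-1/6−1/4·-114/37=67/111
M: M0=0, M1=67/111, M2=-114/37, M3=0
seg 0: a=2, c=M0/2=0, d=(M1−M0)/(6·3)=67/1998, b=Δ0−h0·(2M0+M1)/6=27/74
seg 1: a=4, c=M1/2=67/222, d=(M2−M1)/(6·3)=-409/1998, b=Δ1−h1·(2M1+M2)/6=47/37
seg 2: a=5, c=M2/2=-57/37, d=(M3−M2)/(6·2)=19/74, b=Δ2−h2·(2M2+M3)/6=-181/74
t_q=3/2 → seg 0, τ=3/2; S=2+27/74·τ+0·τ²+67/1998·τ³=1575/592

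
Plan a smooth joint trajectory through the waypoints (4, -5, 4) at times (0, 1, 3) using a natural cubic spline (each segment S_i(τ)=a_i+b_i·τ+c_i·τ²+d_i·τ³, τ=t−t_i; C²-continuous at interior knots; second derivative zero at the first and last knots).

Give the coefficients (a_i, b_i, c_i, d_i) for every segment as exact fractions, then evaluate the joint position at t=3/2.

  seg 0: a=4 b=-45/4 c=0 d=9/4
  seg 1: a=-5 b=-9/2 c=27/4 d=-9/8
S(3/2) = -365/64

Δ: Δ0=-9, Δ1=9/2
row 1: diag=6, rhs=81; c'=1/3, d'=27/2
back: M1=27/2
M: M0=0, M1=27/2, M2=0
seg 0: a=4, c=M0/2=0, d=(M1−M0)/(6·1)=9/4, b=Δ0−h0·(2M0+M1)/6=-45/4
seg 1: a=-5, c=M1/2=27/4, d=(M2−M1)/(6·2)=-9/8, b=Δ1−h1·(2M1+M2)/6=-9/2
t_q=3/2 → seg 1, τ=1/2; S=-5+-9/2·τ+27/4·τ²+-9/8·τ³=-365/64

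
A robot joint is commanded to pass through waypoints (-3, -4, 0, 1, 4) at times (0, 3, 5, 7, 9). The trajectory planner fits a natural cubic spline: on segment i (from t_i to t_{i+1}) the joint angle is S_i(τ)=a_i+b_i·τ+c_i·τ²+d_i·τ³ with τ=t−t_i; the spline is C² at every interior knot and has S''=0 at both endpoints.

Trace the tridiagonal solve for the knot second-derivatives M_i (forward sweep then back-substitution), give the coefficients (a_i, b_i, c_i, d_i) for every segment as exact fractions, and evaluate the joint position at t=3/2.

  seg 0: a=-3 b=-260/213 c=0 d=7/71
  seg 1: a=-4 b=307/213 c=63/71 d=-259/852
  seg 2: a=0 b=286/213 c=-133/142 d=439/1704
  seg 3: a=1 b=293/426 c=173/284 d=-173/1704
S(3/2) = -2555/568

Δ: Δ0=-1/3, Δ1=2, Δ2=1/2, Δ3=3/2
row 1: diag=10, rhs=14; c'=1/5, d'=7/5
row 2: denom=8−2·1/5=38/5; d'=(-9−2·7/5)/(38/5)=-59/38
row 3: denom=8−2·5/19=142/19; d'=(6−2·-59/38)/(142/19)=173/142
back: M3=173/142
back: M2=-59/38−5/19·173/142=-133/71
back: M1=7/5−1/5·-133/71=126/71
M: M0=0, M1=126/71, M2=-133/71, M3=173/142, M4=0
seg 0: a=-3, c=M0/2=0, d=(M1−M0)/(6·3)=7/71, b=Δ0−h0·(2M0+M1)/6=-260/213
seg 1: a=-4, c=M1/2=63/71, d=(M2−M1)/(6·2)=-259/852, b=Δ1−h1·(2M1+M2)/6=307/213
seg 2: a=0, c=M2/2=-133/142, d=(M3−M2)/(6·2)=439/1704, b=Δ2−h2·(2M2+M3)/6=286/213
seg 3: a=1, c=M3/2=173/284, d=(M4−M3)/(6·2)=-173/1704, b=Δ3−h3·(2M3+M4)/6=293/426
t_q=3/2 → seg 0, τ=3/2; S=-3+-260/213·τ+0·τ²+7/71·τ³=-2555/568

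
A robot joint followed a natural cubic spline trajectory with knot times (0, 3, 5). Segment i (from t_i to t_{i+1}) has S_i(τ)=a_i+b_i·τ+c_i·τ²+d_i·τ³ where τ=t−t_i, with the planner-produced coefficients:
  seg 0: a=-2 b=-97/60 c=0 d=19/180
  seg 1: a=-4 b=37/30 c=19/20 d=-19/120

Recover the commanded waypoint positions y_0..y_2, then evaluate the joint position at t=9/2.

y_0=-2 y_1=-4 y_2=1
S(9/2) = -35/64

y_0 = S_0(0) = a_0 = -2
y_1 = S_1(0) = a_1 = -4
y_2 = S_1(2) = 1
t_q=9/2 is in segment 1 (τ=3/2); S_1(τ)=-35/64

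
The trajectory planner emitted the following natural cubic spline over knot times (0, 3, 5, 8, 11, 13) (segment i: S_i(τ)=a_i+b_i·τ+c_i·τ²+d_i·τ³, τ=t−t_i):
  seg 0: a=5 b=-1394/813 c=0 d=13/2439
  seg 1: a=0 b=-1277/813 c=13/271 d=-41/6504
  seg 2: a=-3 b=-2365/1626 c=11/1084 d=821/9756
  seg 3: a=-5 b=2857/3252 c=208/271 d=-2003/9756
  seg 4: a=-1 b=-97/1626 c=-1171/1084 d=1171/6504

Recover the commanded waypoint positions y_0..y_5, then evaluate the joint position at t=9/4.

y_0=5 y_1=0 y_2=-3 y_3=-5 y_4=-1 y_5=-4
S(9/4) = 20861/17344

y_0 = S_0(0) = a_0 = 5
y_1 = S_1(0) = a_1 = 0
y_2 = S_2(0) = a_2 = -3
y_3 = S_3(0) = a_3 = -5
y_4 = S_4(0) = a_4 = -1
y_5 = S_4(2) = -4
t_q=9/4 is in segment 0 (τ=9/4); S_0(τ)=20861/17344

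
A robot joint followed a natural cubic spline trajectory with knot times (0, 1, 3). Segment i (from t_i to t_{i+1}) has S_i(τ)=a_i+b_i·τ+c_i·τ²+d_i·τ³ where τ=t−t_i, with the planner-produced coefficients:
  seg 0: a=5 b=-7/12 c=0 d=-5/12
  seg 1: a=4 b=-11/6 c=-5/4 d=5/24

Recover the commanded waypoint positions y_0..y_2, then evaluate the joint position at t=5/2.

y_0=5 y_1=4 y_2=-3
S(5/2) = -55/64

y_0 = S_0(0) = a_0 = 5
y_1 = S_1(0) = a_1 = 4
y_2 = S_1(2) = -3
t_q=5/2 is in segment 1 (τ=3/2); S_1(τ)=-55/64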